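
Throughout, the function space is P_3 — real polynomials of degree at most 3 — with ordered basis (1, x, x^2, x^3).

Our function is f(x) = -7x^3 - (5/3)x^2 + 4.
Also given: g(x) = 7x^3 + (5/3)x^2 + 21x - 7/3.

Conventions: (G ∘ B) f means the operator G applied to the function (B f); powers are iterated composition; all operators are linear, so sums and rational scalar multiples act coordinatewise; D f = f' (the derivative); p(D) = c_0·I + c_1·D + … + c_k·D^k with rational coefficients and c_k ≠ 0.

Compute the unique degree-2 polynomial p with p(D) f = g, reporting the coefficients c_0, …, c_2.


D^0 f = -7x^3 - (5/3)x^2 + 4
D^1 f = -21x^2 - (10/3)x
D^2 f = -42x - 10/3
matching coefficients of g against c_0 f + c_1 Df + … from the top degree down determines the c_i
solution: c_0 = -1, c_1 = 0, c_2 = -1/2

c_0 = -1, c_1 = 0, c_2 = -1/2


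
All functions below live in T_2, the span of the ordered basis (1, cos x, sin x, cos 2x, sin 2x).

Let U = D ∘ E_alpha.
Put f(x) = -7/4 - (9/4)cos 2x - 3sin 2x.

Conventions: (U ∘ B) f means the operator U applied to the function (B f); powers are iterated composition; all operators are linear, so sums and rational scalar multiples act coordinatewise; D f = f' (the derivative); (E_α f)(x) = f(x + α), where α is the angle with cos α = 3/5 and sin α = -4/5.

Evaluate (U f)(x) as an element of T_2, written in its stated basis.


E_alpha f = -7/4 + (351/100)cos 2x - (33/25)sin 2x
D E_alpha f = -(66/25)cos 2x - (351/50)sin 2x

the image equals g(x) = -(66/25)cos 2x - (351/50)sin 2x


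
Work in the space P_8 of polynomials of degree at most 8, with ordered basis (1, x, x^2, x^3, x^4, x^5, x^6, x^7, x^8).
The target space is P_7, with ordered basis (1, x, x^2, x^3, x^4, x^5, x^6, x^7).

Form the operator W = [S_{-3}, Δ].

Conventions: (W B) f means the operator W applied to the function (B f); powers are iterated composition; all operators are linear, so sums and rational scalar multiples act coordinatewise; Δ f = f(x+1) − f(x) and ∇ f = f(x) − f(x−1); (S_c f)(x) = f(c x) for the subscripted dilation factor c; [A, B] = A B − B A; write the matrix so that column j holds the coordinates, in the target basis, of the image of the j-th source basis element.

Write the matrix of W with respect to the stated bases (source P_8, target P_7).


the matrix is [[0, 4, -8, 28, -80, 244, -728, 2188, -6560]; [0, 0, -24, 72, -336, 1200, -4392, 15288, -52512]; [0, 0, 0, 108, -432, 2520, -10800, 46116, -183456]; [0, 0, 0, 0, -432, 2160, -15120, 75600, -368928]; [0, 0, 0, 0, 0, 1620, -9720, 79380, -453600]; [0, 0, 0, 0, 0, 0, -5832, 40824, -381024]; [0, 0, 0, 0, 0, 0, 0, 20412, -163296]; [0, 0, 0, 0, 0, 0, 0, 0, -69984]] (rows listed top to bottom)

image of 1: 0
image of x: 4
image of x^2: -24x - 8
image of x^3: 108x^2 + 72x + 28
image of x^4: -432x^3 - 432x^2 - 336x - 80
image of x^5: 1620x^4 + 2160x^3 + 2520x^2 + 1200x + 244
image of x^6: -5832x^5 - 9720x^4 - 15120x^3 - 10800x^2 - 4392x - 728
image of x^7: 20412x^6 + 40824x^5 + 79380x^4 + 75600x^3 + 46116x^2 + 15288x + 2188
image of x^8: -69984x^7 - 163296x^6 - 381024x^5 - 453600x^4 - 368928x^3 - 183456x^2 - 52512x - 6560
each image's coordinates form column j of the matrix


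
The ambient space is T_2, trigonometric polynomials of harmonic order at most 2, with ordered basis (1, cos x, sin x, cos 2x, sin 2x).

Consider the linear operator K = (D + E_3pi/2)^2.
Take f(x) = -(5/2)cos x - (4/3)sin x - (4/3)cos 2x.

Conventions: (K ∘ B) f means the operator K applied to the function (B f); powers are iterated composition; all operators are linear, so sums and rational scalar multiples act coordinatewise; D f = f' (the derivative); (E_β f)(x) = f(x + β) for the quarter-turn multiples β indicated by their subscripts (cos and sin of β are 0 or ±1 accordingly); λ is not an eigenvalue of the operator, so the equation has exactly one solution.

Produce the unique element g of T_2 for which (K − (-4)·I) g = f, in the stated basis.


write g with unknown coordinates in the stated basis and equate coefficients in (K − (-4)·I) g = f
solving from the highest basis element down gives g = -(5/8)cos x - (1/3)sin x - (4/51)cos 2x + (16/51)sin 2x
check: K g = -(52/51)cos 2x - (64/51)sin 2x
so K g − (-4)·g = -(5/2)cos x - (4/3)sin x - (4/3)cos 2x = f ✓

the result is g(x) = -(5/8)cos x - (1/3)sin x - (4/51)cos 2x + (16/51)sin 2x


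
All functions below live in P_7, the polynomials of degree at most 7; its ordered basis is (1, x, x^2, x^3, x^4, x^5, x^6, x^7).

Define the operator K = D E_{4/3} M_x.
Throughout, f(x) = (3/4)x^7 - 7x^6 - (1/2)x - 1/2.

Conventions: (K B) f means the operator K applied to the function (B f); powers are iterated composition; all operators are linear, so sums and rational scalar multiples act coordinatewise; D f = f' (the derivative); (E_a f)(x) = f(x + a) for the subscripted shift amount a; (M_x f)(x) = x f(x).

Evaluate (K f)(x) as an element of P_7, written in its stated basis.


M_x f = (3/4)x^8 - 7x^7 - (1/2)x^2 - (1/2)x
E_{4/3} M_x f = (3/4)x^8 + x^7 - 28x^6 - (1456/9)x^5 - (11200/27)x^4 - (1792/3)x^3 - (243955/486)x^2 - (338545/1458)x - 33902/729
D (E_{4/3} M_x) f = 6x^7 + 7x^6 - 168x^5 - (7280/9)x^4 - (44800/27)x^3 - 1792x^2 - (243955/243)x - 338545/1458

the image equals g(x) = 6x^7 + 7x^6 - 168x^5 - (7280/9)x^4 - (44800/27)x^3 - 1792x^2 - (243955/243)x - 338545/1458


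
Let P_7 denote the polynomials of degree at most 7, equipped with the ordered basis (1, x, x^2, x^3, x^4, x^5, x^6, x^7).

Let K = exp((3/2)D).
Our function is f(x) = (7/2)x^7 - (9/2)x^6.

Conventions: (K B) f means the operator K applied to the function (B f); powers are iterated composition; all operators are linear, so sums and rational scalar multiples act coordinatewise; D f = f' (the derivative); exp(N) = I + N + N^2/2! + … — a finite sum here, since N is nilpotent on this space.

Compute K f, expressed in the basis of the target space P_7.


g(x) = (7/2)x^7 + (129/4)x^6 + (999/8)x^5 + (4185/16)x^4 + (10125/32)x^3 + (13851/64)x^2 + (9477/128)x + 2187/256

order-1 term: (147/4)x^6 - (81/2)x^5
order-2 term: (1323/8)x^5 - (1215/8)x^4
order-3 term: (6615/16)x^4 - (1215/4)x^3
order-4 term: (19845/32)x^3 - (10935/32)x^2
order-5 term: (35721/64)x^2 - (6561/32)x
order-6 term: (35721/128)x - 6561/128
order-7 term: 15309/256
the series for exp((3/2)D) f terminates at order 7
exp((3/2)D) f = (7/2)x^7 + (129/4)x^6 + (999/8)x^5 + (4185/16)x^4 + (10125/32)x^3 + (13851/64)x^2 + (9477/128)x + 2187/256


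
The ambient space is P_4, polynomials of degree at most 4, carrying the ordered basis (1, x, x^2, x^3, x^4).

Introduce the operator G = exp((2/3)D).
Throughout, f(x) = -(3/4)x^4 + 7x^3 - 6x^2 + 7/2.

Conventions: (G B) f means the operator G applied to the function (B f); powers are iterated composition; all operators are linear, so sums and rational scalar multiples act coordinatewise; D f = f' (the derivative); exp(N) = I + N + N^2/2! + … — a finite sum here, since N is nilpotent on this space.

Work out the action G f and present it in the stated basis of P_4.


order-1 term: -2x^3 + 14x^2 - 8x
order-2 term: -2x^2 + (28/3)x - 8/3
order-3 term: -(8/9)x + 56/27
order-4 term: -4/27
the series for exp((2/3)D) f terminates at order 4
exp((2/3)D) f = -(3/4)x^4 + 5x^3 + 6x^2 + (4/9)x + 149/54

the result is g(x) = -(3/4)x^4 + 5x^3 + 6x^2 + (4/9)x + 149/54


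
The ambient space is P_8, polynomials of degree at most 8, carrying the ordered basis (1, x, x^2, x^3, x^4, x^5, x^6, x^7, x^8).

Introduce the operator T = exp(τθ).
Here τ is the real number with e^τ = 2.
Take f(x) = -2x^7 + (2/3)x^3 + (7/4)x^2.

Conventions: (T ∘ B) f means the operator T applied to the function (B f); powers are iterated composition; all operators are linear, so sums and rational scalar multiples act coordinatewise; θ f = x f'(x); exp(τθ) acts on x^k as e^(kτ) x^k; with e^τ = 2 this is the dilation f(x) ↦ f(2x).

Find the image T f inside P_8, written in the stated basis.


exp(τθ) x^k = e^(kτ) x^k; with e^τ = 2 this sends x^k to 2^k x^k
x^2 ↦ 4 x^2
x^3 ↦ 8 x^3
x^7 ↦ 128 x^7
applying this coordinatewise to f: exp(τθ) f = -256x^7 + (16/3)x^3 + 7x^2

g(x) = -256x^7 + (16/3)x^3 + 7x^2


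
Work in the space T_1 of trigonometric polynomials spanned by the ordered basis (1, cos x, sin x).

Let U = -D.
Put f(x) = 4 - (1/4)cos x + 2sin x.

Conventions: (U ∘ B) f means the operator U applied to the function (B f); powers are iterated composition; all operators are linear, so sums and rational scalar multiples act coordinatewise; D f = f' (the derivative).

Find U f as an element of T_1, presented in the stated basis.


D f = 2cos x + (1/4)sin x
(-D) f = -2cos x - (1/4)sin x

the result is g(x) = -2cos x - (1/4)sin x


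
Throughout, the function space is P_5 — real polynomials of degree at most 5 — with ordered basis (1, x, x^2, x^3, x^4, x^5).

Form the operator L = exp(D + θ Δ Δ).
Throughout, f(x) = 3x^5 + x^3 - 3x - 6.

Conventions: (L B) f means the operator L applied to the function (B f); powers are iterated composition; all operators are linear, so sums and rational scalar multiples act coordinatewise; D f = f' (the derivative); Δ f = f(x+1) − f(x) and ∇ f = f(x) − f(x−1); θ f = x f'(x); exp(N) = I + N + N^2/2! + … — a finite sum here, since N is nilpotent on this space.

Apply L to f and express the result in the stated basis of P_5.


the image equals g(x) = 3x^5 + 15x^4 + 211x^3 + 843x^2 + 1671x + 553

order-1 term: 15x^4 + 180x^3 + 363x^2 + 216x - 3
order-2 term: 30x^3 + 450x^2 + 1083x + 108
order-3 term: 30x^2 + 360x + 361
order-4 term: 15x + 90
order-5 term: 3
the series for exp(D + θ Δ Δ) f terminates at order 5
exp(D + θ Δ Δ) f = 3x^5 + 15x^4 + 211x^3 + 843x^2 + 1671x + 553


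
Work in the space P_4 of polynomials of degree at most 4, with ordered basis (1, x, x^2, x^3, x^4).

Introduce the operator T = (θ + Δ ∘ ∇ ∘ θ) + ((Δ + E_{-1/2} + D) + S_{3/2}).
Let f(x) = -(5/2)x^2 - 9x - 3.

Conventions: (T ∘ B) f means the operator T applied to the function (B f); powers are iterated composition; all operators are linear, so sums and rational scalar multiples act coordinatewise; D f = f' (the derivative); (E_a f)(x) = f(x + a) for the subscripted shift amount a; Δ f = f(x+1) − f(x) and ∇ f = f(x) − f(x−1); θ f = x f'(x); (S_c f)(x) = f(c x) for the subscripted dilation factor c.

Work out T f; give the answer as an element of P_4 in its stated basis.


θ f = -5x^2 - 9x
θ f = -5x^2 - 9x
∇ θ f = -10x - 4
Δ ∇ θ f = -10
(θ + Δ ∘ ∇ ∘ θ) f = -5x^2 - 9x - 10
Δ f = -5x - 23/2
E_{-1/2} f = -(5/2)x^2 - (13/2)x + 7/8
D f = -5x - 9
(Δ + E_{-1/2} + D) f = -(5/2)x^2 - (33/2)x - 157/8
S_{3/2} f = -(45/8)x^2 - (27/2)x - 3
((Δ + E_{-1/2} + D) + S_{3/2}) f = -(65/8)x^2 - 30x - 181/8
((θ + Δ ∘ ∇ ∘ θ) + ((Δ + E_{-1/2} + D) + S_{3/2})) f = -(105/8)x^2 - 39x - 261/8

the result is g(x) = -(105/8)x^2 - 39x - 261/8


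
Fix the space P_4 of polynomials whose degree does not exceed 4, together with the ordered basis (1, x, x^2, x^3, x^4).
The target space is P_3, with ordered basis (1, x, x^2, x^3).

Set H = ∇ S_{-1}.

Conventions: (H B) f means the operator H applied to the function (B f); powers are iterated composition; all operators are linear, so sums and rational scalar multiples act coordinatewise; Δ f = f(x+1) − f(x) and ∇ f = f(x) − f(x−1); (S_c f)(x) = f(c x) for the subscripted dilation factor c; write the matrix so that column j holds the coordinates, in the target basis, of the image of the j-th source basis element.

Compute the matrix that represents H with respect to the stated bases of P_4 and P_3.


the matrix is [[0, -1, -1, -1, -1]; [0, 0, 2, 3, 4]; [0, 0, 0, -3, -6]; [0, 0, 0, 0, 4]] (rows listed top to bottom)

image of 1: 0
image of x: -1
image of x^2: 2x - 1
image of x^3: -3x^2 + 3x - 1
image of x^4: 4x^3 - 6x^2 + 4x - 1
each image's coordinates form column j of the matrix


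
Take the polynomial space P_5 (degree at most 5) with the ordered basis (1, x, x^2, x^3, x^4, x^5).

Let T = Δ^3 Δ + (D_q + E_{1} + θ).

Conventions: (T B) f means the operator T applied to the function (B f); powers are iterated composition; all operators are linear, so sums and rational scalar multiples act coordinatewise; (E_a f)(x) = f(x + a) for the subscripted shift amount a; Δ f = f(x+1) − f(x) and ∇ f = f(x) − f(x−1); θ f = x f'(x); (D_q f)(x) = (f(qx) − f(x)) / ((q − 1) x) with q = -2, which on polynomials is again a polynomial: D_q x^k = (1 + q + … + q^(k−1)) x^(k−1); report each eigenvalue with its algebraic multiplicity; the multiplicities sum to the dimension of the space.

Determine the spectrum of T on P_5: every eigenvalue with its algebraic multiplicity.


λ = 1 (multiplicity 1), λ = 2 (multiplicity 1), λ = 3 (multiplicity 1), λ = 4 (multiplicity 1), λ = 5 (multiplicity 1), λ = 6 (multiplicity 1)

image of 1: 1
image of x: 2x + 2
image of x^2: 3x^2 + x + 1
image of x^3: 4x^3 + 6x^2 + 3x + 1
image of x^4: 5x^4 - x^3 + 6x^2 + 4x + 25
image of x^5: 6x^5 + 16x^4 + 10x^3 + 10x^2 + 125x + 241
the matrix is upper triangular; its diagonal is (1, 2, 3, 4, 5, 6)
for a triangular matrix the eigenvalues are the diagonal entries, with algebraic multiplicity their repetition count


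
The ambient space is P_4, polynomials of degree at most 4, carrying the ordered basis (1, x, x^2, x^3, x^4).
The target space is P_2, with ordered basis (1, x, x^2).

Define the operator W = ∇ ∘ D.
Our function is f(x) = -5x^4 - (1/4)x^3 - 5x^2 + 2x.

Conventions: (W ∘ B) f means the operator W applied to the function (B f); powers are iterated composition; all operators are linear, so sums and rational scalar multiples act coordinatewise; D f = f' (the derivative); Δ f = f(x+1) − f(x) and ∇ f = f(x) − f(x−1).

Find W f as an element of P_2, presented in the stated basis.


the result is g(x) = -60x^2 + (117/2)x - 117/4

D f = -20x^3 - (3/4)x^2 - 10x + 2
∇ D f = -60x^2 + (117/2)x - 117/4


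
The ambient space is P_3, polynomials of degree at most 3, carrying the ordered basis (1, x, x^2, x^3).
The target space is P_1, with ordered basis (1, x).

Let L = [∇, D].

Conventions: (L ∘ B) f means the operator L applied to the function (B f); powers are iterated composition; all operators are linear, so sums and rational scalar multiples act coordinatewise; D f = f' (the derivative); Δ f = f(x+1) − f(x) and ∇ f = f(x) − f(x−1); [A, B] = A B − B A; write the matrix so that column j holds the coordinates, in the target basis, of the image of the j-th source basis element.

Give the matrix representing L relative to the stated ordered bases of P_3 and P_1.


image of 1: 0
image of x: 0
image of x^2: 0
image of x^3: 0
each image's coordinates form column j of the matrix

the matrix is [[0, 0, 0, 0]; [0, 0, 0, 0]] (rows listed top to bottom)


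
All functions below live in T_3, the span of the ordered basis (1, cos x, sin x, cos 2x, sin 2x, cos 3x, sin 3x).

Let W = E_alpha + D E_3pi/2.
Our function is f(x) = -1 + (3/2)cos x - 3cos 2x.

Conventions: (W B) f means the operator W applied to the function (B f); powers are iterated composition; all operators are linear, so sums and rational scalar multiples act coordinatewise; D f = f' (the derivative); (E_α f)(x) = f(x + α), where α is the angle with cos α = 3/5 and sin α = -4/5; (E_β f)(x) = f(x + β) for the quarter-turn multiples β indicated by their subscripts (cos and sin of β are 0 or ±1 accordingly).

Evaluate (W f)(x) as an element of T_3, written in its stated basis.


the image equals g(x) = -1 + (12/5)cos x + (6/5)sin x + (21/25)cos 2x - (222/25)sin 2x

E_alpha f = -1 + (9/10)cos x + (6/5)sin x + (21/25)cos 2x - (72/25)sin 2x
E_3pi/2 f = -1 + (3/2)sin x + 3cos 2x
D E_3pi/2 f = (3/2)cos x - 6sin 2x
(E_alpha + D E_3pi/2) f = -1 + (12/5)cos x + (6/5)sin x + (21/25)cos 2x - (222/25)sin 2x


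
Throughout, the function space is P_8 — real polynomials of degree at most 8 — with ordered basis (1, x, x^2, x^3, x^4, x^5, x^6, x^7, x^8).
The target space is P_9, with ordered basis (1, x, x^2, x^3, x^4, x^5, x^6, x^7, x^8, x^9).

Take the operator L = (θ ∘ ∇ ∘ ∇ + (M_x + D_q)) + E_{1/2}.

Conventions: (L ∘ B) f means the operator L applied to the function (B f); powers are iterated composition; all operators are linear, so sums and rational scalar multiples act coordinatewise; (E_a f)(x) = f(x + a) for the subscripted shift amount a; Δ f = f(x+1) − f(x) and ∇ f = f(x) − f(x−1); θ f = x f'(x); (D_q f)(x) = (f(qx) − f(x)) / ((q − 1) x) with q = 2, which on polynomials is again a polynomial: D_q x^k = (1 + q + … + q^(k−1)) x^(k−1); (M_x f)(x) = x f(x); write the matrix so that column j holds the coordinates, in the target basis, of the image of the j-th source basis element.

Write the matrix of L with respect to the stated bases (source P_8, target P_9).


the matrix is [[1, 3/2, 1/4, 1/8, 1/16, 1/32, 1/64, 1/128, 1/256]; [1, 1, 4, 27/4, -47/2, 1125/16, -2877/16, 27783/64, -16127/16]; [0, 1, 1, 17/2, 51/2, -475/4, 6735/16, -40299/32, 55559/16]; [0, 0, 1, 1, 17, 125/2, -715/2, 23555/16, -20153/4]; [0, 0, 0, 1, 1, 67/2, 495/4, -6685/8, 31395/8]; [0, 0, 0, 0, 1, 1, 66, 861/4, -1673]; [0, 0, 0, 0, 0, 1, 1, 261/2, 343]; [0, 0, 0, 0, 0, 0, 1, 1, 259]; [0, 0, 0, 0, 0, 0, 0, 1, 1]; [0, 0, 0, 0, 0, 0, 0, 0, 1]] (rows listed top to bottom)

image of 1: x + 1
image of x: x^2 + x + 3/2
image of x^2: x^3 + x^2 + 4x + 1/4
image of x^3: x^4 + x^3 + (17/2)x^2 + (27/4)x + 1/8
image of x^4: x^5 + x^4 + 17x^3 + (51/2)x^2 - (47/2)x + 1/16
image of x^5: x^6 + x^5 + (67/2)x^4 + (125/2)x^3 - (475/4)x^2 + (1125/16)x + 1/32
image of x^6: x^7 + x^6 + 66x^5 + (495/4)x^4 - (715/2)x^3 + (6735/16)x^2 - (2877/16)x + 1/64
image of x^7: x^8 + x^7 + (261/2)x^6 + (861/4)x^5 - (6685/8)x^4 + (23555/16)x^3 - (40299/32)x^2 + (27783/64)x + 1/128
image of x^8: x^9 + x^8 + 259x^7 + 343x^6 - 1673x^5 + (31395/8)x^4 - (20153/4)x^3 + (55559/16)x^2 - (16127/16)x + 1/256
each image's coordinates form column j of the matrix


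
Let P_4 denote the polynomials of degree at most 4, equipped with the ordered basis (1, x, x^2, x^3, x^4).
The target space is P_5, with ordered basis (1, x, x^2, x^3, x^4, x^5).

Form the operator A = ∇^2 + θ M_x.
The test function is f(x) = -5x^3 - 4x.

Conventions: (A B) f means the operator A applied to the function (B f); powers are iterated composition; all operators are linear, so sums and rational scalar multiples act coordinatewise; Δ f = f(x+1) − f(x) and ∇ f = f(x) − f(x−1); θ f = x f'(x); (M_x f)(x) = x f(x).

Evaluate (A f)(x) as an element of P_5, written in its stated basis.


the image equals g(x) = -20x^4 - 8x^2 - 30x + 30

∇ f = -15x^2 + 15x - 9
∇ ∇ f = -30x + 30
M_x f = -5x^4 - 4x^2
θ M_x f = -20x^4 - 8x^2
(∇^2 + θ M_x) f = -20x^4 - 8x^2 - 30x + 30


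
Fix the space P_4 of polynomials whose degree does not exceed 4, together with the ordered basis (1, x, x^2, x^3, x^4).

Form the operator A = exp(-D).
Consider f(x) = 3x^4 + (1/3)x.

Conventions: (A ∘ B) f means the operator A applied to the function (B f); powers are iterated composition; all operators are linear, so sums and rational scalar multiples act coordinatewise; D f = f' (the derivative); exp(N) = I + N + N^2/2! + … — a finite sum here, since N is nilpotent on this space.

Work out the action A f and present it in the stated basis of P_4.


order-1 term: -12x^3 - 1/3
order-2 term: 18x^2
order-3 term: -12x
order-4 term: 3
the series for exp(-D) f terminates at order 4
exp(-D) f = 3x^4 - 12x^3 + 18x^2 - (35/3)x + 8/3

g(x) = 3x^4 - 12x^3 + 18x^2 - (35/3)x + 8/3


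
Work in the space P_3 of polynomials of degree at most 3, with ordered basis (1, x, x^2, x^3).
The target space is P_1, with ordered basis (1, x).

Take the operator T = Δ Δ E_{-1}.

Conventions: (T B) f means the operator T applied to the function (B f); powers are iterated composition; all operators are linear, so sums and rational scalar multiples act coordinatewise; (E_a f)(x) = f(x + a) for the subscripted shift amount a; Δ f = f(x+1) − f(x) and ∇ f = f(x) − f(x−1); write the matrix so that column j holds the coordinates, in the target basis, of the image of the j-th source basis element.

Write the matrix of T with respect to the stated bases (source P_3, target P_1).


the matrix is [[0, 0, 2, 0]; [0, 0, 0, 6]] (rows listed top to bottom)

image of 1: 0
image of x: 0
image of x^2: 2
image of x^3: 6x
each image's coordinates form column j of the matrix


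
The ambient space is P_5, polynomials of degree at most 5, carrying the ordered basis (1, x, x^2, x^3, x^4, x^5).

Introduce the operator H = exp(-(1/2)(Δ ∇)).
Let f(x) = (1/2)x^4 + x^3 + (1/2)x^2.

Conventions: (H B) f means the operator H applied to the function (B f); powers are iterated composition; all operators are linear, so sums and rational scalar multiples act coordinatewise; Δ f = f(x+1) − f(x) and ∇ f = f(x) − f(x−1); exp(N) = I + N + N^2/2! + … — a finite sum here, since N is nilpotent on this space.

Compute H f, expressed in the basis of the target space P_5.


order-1 term: -3x^2 - 3x - 1
order-2 term: 3/2
the series for exp(-(1/2)(Δ ∇)) f terminates at order 2
exp(-(1/2)(Δ ∇)) f = (1/2)x^4 + x^3 - (5/2)x^2 - 3x + 1/2

g(x) = (1/2)x^4 + x^3 - (5/2)x^2 - 3x + 1/2


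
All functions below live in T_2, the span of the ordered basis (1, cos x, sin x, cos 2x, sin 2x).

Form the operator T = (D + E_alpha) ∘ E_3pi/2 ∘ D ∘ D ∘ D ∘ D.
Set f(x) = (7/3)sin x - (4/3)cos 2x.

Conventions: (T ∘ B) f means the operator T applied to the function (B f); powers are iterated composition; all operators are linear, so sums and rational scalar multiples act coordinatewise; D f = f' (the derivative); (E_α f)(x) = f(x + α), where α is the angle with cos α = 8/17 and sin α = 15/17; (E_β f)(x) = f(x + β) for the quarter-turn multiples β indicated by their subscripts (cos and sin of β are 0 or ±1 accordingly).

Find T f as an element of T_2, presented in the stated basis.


D f = (7/3)cos x + (8/3)sin 2x
D D f = -(7/3)sin x + (16/3)cos 2x
D D D f = -(7/3)cos x - (32/3)sin 2x
D (D ∘ D ∘ D) f = (7/3)sin x - (64/3)cos 2x
E_3pi/2 (D ∘ D ∘ D ∘ D) f = -(7/3)cos x + (64/3)cos 2x
D E_3pi/2 (D ∘ D ∘ D ∘ D) f = (7/3)sin x - (128/3)sin 2x
E_alpha E_3pi/2 (D ∘ D ∘ D ∘ D) f = -(56/51)cos x + (35/17)sin x - (10304/867)cos 2x - (5120/289)sin 2x
(D + E_alpha) E_3pi/2 (D ∘ D ∘ D ∘ D) f = -(56/51)cos x + (224/51)sin x - (10304/867)cos 2x - (52352/867)sin 2x

g(x) = -(56/51)cos x + (224/51)sin x - (10304/867)cos 2x - (52352/867)sin 2x


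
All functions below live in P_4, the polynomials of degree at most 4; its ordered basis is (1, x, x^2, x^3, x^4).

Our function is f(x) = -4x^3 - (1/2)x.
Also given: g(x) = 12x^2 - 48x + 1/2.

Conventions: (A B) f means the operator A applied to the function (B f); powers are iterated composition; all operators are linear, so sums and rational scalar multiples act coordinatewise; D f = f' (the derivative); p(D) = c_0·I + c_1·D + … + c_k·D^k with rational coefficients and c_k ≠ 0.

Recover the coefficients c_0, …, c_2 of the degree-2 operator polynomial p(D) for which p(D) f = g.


D^0 f = -4x^3 - (1/2)x
D^1 f = -12x^2 - 1/2
D^2 f = -24x
matching coefficients of g against c_0 f + c_1 Df + … from the top degree down determines the c_i
solution: c_0 = 0, c_1 = -1, c_2 = 2

p(D) = -D + 2·D^2, i.e. c_0 = 0, c_1 = -1, c_2 = 2


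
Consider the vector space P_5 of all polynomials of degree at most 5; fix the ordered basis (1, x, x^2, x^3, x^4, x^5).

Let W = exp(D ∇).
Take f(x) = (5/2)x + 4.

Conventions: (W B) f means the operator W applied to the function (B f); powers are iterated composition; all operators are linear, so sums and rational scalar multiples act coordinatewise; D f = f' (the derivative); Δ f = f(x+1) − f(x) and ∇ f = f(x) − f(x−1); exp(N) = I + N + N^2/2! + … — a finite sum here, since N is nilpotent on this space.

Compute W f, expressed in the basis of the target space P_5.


the series for exp(D ∇) f terminates at order 0
exp(D ∇) f = (5/2)x + 4

the result is g(x) = (5/2)x + 4


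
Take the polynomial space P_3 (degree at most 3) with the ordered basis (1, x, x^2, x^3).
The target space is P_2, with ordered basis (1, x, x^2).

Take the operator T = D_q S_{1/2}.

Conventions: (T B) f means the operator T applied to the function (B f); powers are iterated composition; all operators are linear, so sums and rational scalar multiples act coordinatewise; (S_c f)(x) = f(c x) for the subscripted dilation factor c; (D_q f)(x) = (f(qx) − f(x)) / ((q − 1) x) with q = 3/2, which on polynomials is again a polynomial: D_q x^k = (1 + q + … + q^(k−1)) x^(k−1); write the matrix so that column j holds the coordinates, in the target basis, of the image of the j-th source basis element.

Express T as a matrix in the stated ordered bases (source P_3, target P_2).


the matrix is [[0, 1/2, 0, 0]; [0, 0, 5/8, 0]; [0, 0, 0, 19/32]] (rows listed top to bottom)

image of 1: 0
image of x: 1/2
image of x^2: (5/8)x
image of x^3: (19/32)x^2
each image's coordinates form column j of the matrix


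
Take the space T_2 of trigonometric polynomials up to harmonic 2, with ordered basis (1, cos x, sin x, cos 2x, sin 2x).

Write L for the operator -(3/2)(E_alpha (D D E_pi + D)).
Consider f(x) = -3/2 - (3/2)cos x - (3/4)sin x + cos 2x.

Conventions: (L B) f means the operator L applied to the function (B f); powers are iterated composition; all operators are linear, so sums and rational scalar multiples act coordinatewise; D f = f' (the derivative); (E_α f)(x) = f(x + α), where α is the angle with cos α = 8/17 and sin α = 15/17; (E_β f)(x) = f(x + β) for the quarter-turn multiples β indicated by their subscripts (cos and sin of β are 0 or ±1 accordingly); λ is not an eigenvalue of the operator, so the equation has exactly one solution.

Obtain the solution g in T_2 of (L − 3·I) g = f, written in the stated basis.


the image equals g(x) = 1/2 + (31/148)cos x + (73/148)sin x - (371/5694)cos 2x + (641/5694)sin 2x

write g with unknown coordinates in the stated basis and equate coefficients in (L − 3·I) g = f
solving from the highest basis element down gives g = 1/2 + (31/148)cos x + (73/148)sin x - (371/5694)cos 2x + (641/5694)sin 2x
check: L g = -(129/148)cos x + (27/37)sin x + (1527/1898)cos 2x + (641/1898)sin 2x
so L g − 3·g = -3/2 - (3/2)cos x - (3/4)sin x + cos 2x = f ✓


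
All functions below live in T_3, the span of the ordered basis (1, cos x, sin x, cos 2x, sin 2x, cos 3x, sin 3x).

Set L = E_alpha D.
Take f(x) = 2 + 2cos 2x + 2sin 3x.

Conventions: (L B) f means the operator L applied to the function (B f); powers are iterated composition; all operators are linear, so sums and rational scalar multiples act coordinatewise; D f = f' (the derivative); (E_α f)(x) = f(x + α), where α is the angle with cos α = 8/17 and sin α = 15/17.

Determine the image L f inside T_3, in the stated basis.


D f = -4sin 2x + 6cos 3x
E_alpha D f = -(960/289)cos 2x + (644/289)sin 2x - (29328/4913)cos 3x + (2970/4913)sin 3x

g(x) = -(960/289)cos 2x + (644/289)sin 2x - (29328/4913)cos 3x + (2970/4913)sin 3x


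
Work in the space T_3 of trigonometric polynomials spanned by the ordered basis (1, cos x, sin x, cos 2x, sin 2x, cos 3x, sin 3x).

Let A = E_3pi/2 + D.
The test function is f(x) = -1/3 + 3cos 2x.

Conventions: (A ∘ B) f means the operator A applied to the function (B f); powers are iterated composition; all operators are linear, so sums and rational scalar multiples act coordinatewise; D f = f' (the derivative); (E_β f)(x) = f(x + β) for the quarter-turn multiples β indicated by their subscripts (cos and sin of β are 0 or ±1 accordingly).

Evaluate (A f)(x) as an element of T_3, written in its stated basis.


g(x) = -1/3 - 3cos 2x - 6sin 2x

E_3pi/2 f = -1/3 - 3cos 2x
D f = -6sin 2x
(E_3pi/2 + D) f = -1/3 - 3cos 2x - 6sin 2x


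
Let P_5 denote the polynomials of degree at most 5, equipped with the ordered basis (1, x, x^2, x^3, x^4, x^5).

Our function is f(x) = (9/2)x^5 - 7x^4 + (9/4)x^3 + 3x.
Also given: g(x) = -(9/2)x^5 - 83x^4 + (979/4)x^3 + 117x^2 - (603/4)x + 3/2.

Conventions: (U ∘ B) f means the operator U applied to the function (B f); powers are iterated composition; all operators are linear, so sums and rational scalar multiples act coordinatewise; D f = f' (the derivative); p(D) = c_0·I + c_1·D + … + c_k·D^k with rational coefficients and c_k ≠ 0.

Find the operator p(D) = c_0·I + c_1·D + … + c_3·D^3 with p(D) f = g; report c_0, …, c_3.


D^0 f = (9/2)x^5 - 7x^4 + (9/4)x^3 + 3x
D^1 f = (45/2)x^4 - 28x^3 + (27/4)x^2 + 3
D^2 f = 90x^3 - 84x^2 + (27/2)x
D^3 f = 270x^2 - 168x + 27/2
matching coefficients of g against c_0 f + c_1 Df + … from the top degree down determines the c_i
solution: c_0 = -1, c_1 = -4, c_2 = 3/2, c_3 = 1

p(D) = -I − 4·D + (3/2)·D^2 + D^3, i.e. c_0 = -1, c_1 = -4, c_2 = 3/2, c_3 = 1


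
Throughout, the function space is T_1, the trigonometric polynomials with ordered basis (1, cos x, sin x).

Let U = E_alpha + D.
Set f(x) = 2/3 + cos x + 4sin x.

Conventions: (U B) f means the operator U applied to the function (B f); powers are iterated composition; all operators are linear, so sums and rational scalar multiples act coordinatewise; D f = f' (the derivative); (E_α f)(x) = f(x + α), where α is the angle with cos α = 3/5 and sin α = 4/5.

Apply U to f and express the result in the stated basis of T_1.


the image equals g(x) = 2/3 + (39/5)cos x + (3/5)sin x

E_alpha f = 2/3 + (19/5)cos x + (8/5)sin x
D f = 4cos x - sin x
(E_alpha + D) f = 2/3 + (39/5)cos x + (3/5)sin x


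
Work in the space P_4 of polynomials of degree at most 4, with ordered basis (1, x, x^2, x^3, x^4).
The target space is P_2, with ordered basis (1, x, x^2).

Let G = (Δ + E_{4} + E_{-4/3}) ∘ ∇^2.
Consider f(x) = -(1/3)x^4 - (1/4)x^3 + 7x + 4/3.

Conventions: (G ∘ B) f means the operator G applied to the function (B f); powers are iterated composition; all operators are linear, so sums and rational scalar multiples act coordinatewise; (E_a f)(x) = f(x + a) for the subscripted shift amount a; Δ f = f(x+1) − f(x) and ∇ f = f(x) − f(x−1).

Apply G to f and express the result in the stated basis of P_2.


∇ f = -(4/3)x^3 + (5/4)x^2 - (7/12)x + 85/12
∇ ∇ f = -4x^2 + (13/2)x - 19/6
Δ ∇^2 f = -8x + 5/2
E_{4} ∇^2 f = -4x^2 - (51/2)x - 247/6
E_{-4/3} ∇^2 f = -4x^2 + (103/6)x - 341/18
(Δ + E_{4} + E_{-4/3}) ∇^2 f = -8x^2 - (49/3)x - 1037/18

the result is g(x) = -8x^2 - (49/3)x - 1037/18


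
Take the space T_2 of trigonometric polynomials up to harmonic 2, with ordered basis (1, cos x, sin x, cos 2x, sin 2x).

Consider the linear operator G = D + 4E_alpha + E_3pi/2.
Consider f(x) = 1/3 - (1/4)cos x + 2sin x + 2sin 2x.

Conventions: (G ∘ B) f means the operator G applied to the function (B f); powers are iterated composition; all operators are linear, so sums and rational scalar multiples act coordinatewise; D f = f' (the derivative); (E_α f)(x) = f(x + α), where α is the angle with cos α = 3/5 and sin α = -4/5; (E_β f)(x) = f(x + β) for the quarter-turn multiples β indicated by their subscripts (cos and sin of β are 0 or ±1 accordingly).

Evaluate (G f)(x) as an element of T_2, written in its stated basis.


the result is g(x) = 5/3 - 7cos x + 4sin x - (92/25)cos 2x - (106/25)sin 2x

D f = 2cos x + (1/4)sin x + 4cos 2x
E_alpha f = 1/3 - (7/4)cos x + sin x - (48/25)cos 2x - (14/25)sin 2x
(4E_alpha) f = 4/3 - 7cos x + 4sin x - (192/25)cos 2x - (56/25)sin 2x
E_3pi/2 f = 1/3 - 2cos x - (1/4)sin x - 2sin 2x
(D + 4E_alpha + E_3pi/2) f = 5/3 - 7cos x + 4sin x - (92/25)cos 2x - (106/25)sin 2x


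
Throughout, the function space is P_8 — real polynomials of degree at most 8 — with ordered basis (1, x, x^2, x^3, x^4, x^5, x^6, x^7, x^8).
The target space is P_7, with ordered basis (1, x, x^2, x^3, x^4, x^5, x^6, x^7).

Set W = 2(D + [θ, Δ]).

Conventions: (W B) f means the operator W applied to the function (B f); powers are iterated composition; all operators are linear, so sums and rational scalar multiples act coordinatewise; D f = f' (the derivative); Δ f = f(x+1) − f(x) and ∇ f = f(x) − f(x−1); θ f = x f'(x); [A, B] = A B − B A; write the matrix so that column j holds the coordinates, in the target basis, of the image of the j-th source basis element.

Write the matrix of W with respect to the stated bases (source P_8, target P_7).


image of 1: 0
image of x: 0
image of x^2: -4
image of x^3: -12x - 6
image of x^4: -24x^2 - 24x - 8
image of x^5: -40x^3 - 60x^2 - 40x - 10
image of x^6: -60x^4 - 120x^3 - 120x^2 - 60x - 12
image of x^7: -84x^5 - 210x^4 - 280x^3 - 210x^2 - 84x - 14
image of x^8: -112x^6 - 336x^5 - 560x^4 - 560x^3 - 336x^2 - 112x - 16
each image's coordinates form column j of the matrix

the matrix is [[0, 0, -4, -6, -8, -10, -12, -14, -16]; [0, 0, 0, -12, -24, -40, -60, -84, -112]; [0, 0, 0, 0, -24, -60, -120, -210, -336]; [0, 0, 0, 0, 0, -40, -120, -280, -560]; [0, 0, 0, 0, 0, 0, -60, -210, -560]; [0, 0, 0, 0, 0, 0, 0, -84, -336]; [0, 0, 0, 0, 0, 0, 0, 0, -112]; [0, 0, 0, 0, 0, 0, 0, 0, 0]] (rows listed top to bottom)


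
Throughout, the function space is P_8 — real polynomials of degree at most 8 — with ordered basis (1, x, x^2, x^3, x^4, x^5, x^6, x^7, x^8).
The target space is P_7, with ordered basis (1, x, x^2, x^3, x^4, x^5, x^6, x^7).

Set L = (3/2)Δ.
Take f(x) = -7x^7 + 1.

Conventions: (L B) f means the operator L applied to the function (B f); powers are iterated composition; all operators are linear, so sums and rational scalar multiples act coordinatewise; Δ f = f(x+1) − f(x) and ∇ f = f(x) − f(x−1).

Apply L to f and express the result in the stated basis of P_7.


the result is g(x) = -(147/2)x^6 - (441/2)x^5 - (735/2)x^4 - (735/2)x^3 - (441/2)x^2 - (147/2)x - 21/2

Δ f = -49x^6 - 147x^5 - 245x^4 - 245x^3 - 147x^2 - 49x - 7
((3/2)Δ) f = -(147/2)x^6 - (441/2)x^5 - (735/2)x^4 - (735/2)x^3 - (441/2)x^2 - (147/2)x - 21/2


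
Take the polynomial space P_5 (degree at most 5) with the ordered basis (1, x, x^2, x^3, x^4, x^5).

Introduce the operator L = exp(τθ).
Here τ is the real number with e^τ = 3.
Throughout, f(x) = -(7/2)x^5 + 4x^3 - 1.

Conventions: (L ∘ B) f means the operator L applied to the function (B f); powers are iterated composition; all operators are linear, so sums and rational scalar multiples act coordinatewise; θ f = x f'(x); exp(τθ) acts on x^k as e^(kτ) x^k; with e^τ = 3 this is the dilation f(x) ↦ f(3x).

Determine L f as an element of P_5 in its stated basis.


g(x) = -(1701/2)x^5 + 108x^3 - 1

exp(τθ) x^k = e^(kτ) x^k; with e^τ = 3 this sends x^k to 3^k x^k
x^3 ↦ 27 x^3
x^5 ↦ 243 x^5
applying this coordinatewise to f: exp(τθ) f = -(1701/2)x^5 + 108x^3 - 1


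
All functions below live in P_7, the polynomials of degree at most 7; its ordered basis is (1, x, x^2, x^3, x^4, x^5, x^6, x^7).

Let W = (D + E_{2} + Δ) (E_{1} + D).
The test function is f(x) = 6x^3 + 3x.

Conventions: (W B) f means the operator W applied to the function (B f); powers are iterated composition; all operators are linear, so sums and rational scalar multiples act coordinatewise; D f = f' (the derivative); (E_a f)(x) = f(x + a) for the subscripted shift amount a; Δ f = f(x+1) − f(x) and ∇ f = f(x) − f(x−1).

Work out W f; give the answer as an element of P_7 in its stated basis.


E_{1} f = 6x^3 + 18x^2 + 21x + 9
D f = 18x^2 + 3
(E_{1} + D) f = 6x^3 + 36x^2 + 21x + 12
D (E_{1} + D) f = 18x^2 + 72x + 21
E_{2} (E_{1} + D) f = 6x^3 + 72x^2 + 237x + 246
Δ (E_{1} + D) f = 18x^2 + 90x + 63
(D + E_{2} + Δ) (E_{1} + D) f = 6x^3 + 108x^2 + 399x + 330

the result is g(x) = 6x^3 + 108x^2 + 399x + 330


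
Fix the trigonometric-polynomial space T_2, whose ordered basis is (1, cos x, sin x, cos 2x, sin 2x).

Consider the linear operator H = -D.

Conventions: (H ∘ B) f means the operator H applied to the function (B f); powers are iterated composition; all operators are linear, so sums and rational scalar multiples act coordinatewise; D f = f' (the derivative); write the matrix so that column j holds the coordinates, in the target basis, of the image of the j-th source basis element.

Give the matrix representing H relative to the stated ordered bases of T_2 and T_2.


the matrix is [[0, 0, 0, 0, 0]; [0, 0, -1, 0, 0]; [0, 1, 0, 0, 0]; [0, 0, 0, 0, -2]; [0, 0, 0, 2, 0]] (rows listed top to bottom)

image of 1: 0
image of cos x: sin x
image of sin x: -cos x
image of cos 2x: 2sin 2x
image of sin 2x: -2cos 2x
each image's coordinates form column j of the matrix


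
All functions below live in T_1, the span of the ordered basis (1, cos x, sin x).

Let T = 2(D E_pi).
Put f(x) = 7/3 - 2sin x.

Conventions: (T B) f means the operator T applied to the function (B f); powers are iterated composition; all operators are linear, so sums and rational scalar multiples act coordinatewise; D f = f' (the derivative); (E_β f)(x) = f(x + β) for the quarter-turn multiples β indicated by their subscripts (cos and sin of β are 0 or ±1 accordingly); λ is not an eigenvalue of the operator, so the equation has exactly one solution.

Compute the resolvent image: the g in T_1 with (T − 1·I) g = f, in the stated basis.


g(x) = -7/3 - (4/5)cos x + (2/5)sin x

write g with unknown coordinates in the stated basis and equate coefficients in (T − 1·I) g = f
solving from the highest basis element down gives g = -7/3 - (4/5)cos x + (2/5)sin x
check: T g = -(4/5)cos x - (8/5)sin x
so T g − 1·g = 7/3 - 2sin x = f ✓


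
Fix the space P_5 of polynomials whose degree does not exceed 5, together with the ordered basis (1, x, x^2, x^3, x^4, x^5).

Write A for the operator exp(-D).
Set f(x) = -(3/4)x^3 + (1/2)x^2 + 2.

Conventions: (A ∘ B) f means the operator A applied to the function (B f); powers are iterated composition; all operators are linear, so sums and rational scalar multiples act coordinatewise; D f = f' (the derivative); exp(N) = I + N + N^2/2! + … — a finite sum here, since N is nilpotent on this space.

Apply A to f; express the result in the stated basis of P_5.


order-1 term: (9/4)x^2 - x
order-2 term: -(9/4)x + 1/2
order-3 term: 3/4
the series for exp(-D) f terminates at order 3
exp(-D) f = -(3/4)x^3 + (11/4)x^2 - (13/4)x + 13/4

the result is g(x) = -(3/4)x^3 + (11/4)x^2 - (13/4)x + 13/4


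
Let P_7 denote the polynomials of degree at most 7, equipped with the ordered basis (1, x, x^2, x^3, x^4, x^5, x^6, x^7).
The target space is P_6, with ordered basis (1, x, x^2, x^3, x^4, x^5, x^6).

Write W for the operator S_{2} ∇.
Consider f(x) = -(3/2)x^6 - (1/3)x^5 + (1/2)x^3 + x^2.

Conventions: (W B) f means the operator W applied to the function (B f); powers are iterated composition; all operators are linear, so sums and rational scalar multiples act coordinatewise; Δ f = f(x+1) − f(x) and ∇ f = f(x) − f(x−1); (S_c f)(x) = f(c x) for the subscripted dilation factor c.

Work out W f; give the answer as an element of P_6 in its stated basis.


the image equals g(x) = -288x^5 + (1000/3)x^4 - (640/3)x^3 + (248/3)x^2 - (41/3)x + 2/3

∇ f = -9x^5 + (125/6)x^4 - (80/3)x^3 + (62/3)x^2 - (41/6)x + 2/3
S_{2} ∇ f = -288x^5 + (1000/3)x^4 - (640/3)x^3 + (248/3)x^2 - (41/3)x + 2/3


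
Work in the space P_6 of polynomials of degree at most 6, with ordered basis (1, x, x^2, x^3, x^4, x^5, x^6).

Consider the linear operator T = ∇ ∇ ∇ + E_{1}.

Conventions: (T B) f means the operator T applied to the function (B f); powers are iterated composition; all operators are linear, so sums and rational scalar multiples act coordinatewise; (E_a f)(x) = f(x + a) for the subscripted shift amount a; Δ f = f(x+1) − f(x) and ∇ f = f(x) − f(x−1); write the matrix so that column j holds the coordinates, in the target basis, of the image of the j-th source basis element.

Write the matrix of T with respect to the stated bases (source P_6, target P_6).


the matrix is [[1, 1, 1, 7, -35, 151, -539]; [0, 1, 2, 3, 28, -175, 906]; [0, 0, 1, 3, 6, 70, -525]; [0, 0, 0, 1, 4, 10, 140]; [0, 0, 0, 0, 1, 5, 15]; [0, 0, 0, 0, 0, 1, 6]; [0, 0, 0, 0, 0, 0, 1]] (rows listed top to bottom)

image of 1: 1
image of x: x + 1
image of x^2: x^2 + 2x + 1
image of x^3: x^3 + 3x^2 + 3x + 7
image of x^4: x^4 + 4x^3 + 6x^2 + 28x - 35
image of x^5: x^5 + 5x^4 + 10x^3 + 70x^2 - 175x + 151
image of x^6: x^6 + 6x^5 + 15x^4 + 140x^3 - 525x^2 + 906x - 539
each image's coordinates form column j of the matrix
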